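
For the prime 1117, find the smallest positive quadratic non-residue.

(2/1117) = −1, so 2 is the smallest positive non-residue mod 1117.

2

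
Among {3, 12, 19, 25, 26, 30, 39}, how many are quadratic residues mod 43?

(3/43) = -1 → non-residue.
(12/43) = -1 → non-residue.
(19/43) = -1 → non-residue.
(25/43) = +1 → QR.
(26/43) = -1 → non-residue.
(30/43) = -1 → non-residue.
(39/43) = -1 → non-residue.
Total quadratic residues among the 7: 1.

1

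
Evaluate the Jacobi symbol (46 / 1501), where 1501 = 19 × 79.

Pull out 2: since 1501 ≡ 5 (mod 8), (2/1501) = -1.
Reciprocity: 23 ≡ 3 and 1501 ≡ 1 (mod 4), so (23/1501) = +(1501/23).
Reduce top mod 23: now compute (6/23).
Pull out 2: since 23 ≡ 7 (mod 8), (2/23) = +1.
Reciprocity: 3 ≡ 3 and 23 ≡ 3 (mod 4), so (3/23) = −(23/3).
Reduce top mod 3: now compute (2/3).
Pull out 2: since 3 ≡ 3 (mod 8), (2/3) = -1.
Reached (1/3) = 1. Collecting the sign flips along the way, the symbol is -1.

-1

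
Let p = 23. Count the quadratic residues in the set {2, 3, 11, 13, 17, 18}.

(2/23) = +1 → QR.
(3/23) = +1 → QR.
(11/23) = -1 → non-residue.
(13/23) = +1 → QR.
(17/23) = -1 → non-residue.
(18/23) = +1 → QR.
Total quadratic residues among the 6: 4.

4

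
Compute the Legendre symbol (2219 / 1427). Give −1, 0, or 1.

-1

First reduce: 2219 ≡ 792 (mod 1427).
Pull out 2^3: since 1427 ≡ 3 (mod 8), (2/1427) = -1, so (2/1427)^3 = -1.
Reciprocity: 99 ≡ 3 and 1427 ≡ 3 (mod 4), so (99/1427) = −(1427/99).
Reduce top mod 99: now compute (41/99).
Reciprocity: 41 ≡ 1 and 99 ≡ 3 (mod 4), so (41/99) = +(99/41).
Reduce top mod 41: now compute (17/41).
Reciprocity: 17 ≡ 1 and 41 ≡ 1 (mod 4), so (17/41) = +(41/17).
Reduce top mod 17: now compute (7/17).
Reciprocity: 7 ≡ 3 and 17 ≡ 1 (mod 4), so (7/17) = +(17/7).
Reduce top mod 7: now compute (3/7).
Reciprocity: 3 ≡ 3 and 7 ≡ 3 (mod 4), so (3/7) = −(7/3).
Reduce top mod 3: now compute (1/3).
Reached (1/3) = 1. Collecting the sign flips along the way, the symbol is -1.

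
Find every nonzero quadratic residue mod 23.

1, 2, 3, 4, 6, 8, 9, 12, 13, 16, 18

Square k = 1,…,11 (k and 23−k give the same square):
1²=1, 2²=4, 3²=9, 4²=16, 5²≡2, 6²≡13, 7²≡3, 8²≡18, 9²≡12, 10²≡8, 11²≡6 (mod 23).
So the quadratic residues mod 23 are {1, 2, 3, 4, 6, 8, 9, 12, 13, 16, 18}.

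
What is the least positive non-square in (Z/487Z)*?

(2/487) = +1, so 2 is a residue.
(3/487) = −1, so 3 is the smallest positive non-residue mod 487.

3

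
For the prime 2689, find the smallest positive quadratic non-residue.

(2/2689) = +1, so 2 is a residue.
(3/2689) = +1, so 3 is a residue.
(4/2689) = +1, so 4 is a residue.
(5/2689) = +1, so 5 is a residue.
(6/2689) = +1, so 6 is a residue.
(7/2689) = +1, so 7 is a residue.
(8/2689) = +1, so 8 is a residue.
(9/2689) = +1, so 9 is a residue.
(10/2689) = +1, so 10 is a residue.
(11/2689) = +1, so 11 is a residue.
(12/2689) = +1, so 12 is a residue.
(13/2689) = −1, so 13 is the smallest positive non-residue mod 2689.

13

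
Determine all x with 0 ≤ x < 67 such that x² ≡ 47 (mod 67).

Since 67 ≡ 3 (mod 4), a square root of 47 is 47^((67+1)/4) = 47^17 mod 67.
Repeated squaring: 47^2≡65, 47^4≡4, 47^8≡16, 47^16≡55 (mod 67).
47^17 = 47^(16+1) ≡ 39 (mod 67).
Check: 39² = 1521 ≡ 47 (mod 67). The two roots are 28 and 39.

28, 39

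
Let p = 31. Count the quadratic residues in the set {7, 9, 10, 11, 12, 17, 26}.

(7/31) = +1 → QR.
(9/31) = +1 → QR.
(10/31) = +1 → QR.
(11/31) = -1 → non-residue.
(12/31) = -1 → non-residue.
(17/31) = -1 → non-residue.
(26/31) = -1 → non-residue.
Total quadratic residues among the 7: 3.

3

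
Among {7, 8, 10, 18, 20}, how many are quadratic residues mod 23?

2

(7/23) = -1 → non-residue.
(8/23) = +1 → QR.
(10/23) = -1 → non-residue.
(18/23) = +1 → QR.
(20/23) = -1 → non-residue.
Total quadratic residues among the 5: 2.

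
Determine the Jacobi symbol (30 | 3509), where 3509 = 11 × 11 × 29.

1

Pull out 2: since 3509 ≡ 5 (mod 8), (2/3509) = -1.
Reciprocity: 15 ≡ 3 and 3509 ≡ 1 (mod 4), so (15/3509) = +(3509/15).
Reduce top mod 15: now compute (14/15).
Pull out 2: since 15 ≡ 7 (mod 8), (2/15) = +1.
Reciprocity: 7 ≡ 3 and 15 ≡ 3 (mod 4), so (7/15) = −(15/7).
Reduce top mod 7: now compute (1/7).
Reached (1/7) = 1. Collecting the sign flips along the way, the symbol is +1.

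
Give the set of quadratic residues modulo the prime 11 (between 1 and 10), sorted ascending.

Square k = 1,…,5 (k and 11−k give the same square):
1²=1, 2²=4, 3²=9, 4²≡5, 5²≡3 (mod 11).
So the quadratic residues mod 11 are {1, 3, 4, 5, 9}.

1 3 4 5 9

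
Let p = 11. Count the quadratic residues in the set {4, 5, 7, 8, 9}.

(4/11) = +1 → QR.
(5/11) = +1 → QR.
(7/11) = -1 → non-residue.
(8/11) = -1 → non-residue.
(9/11) = +1 → QR.
Total quadratic residues among the 5: 3.

3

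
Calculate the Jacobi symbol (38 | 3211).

0

Pull out 2: since 3211 ≡ 3 (mod 8), (2/3211) = -1.
Reciprocity: 19 ≡ 3 and 3211 ≡ 3 (mod 4), so (19/3211) = −(3211/19).
Reduce top mod 19: now compute (0/19).
Top reduces to 0: gcd > 1, so the symbol is 0.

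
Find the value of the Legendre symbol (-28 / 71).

1

Euler's criterion: (-28/71) ≡ 43^35 (mod 71).
43^2 ≡ 3 (mod 71)
43^4 ≡ 9 (mod 71)
43^8 ≡ 10 (mod 71)
43^16 ≡ 29 (mod 71)
43^32 ≡ 60 (mod 71)
43^35 = 43^(32+2+1) ≡ 1 (mod 71).
Result is 1, so (-28/71) = 1.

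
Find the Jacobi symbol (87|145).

0

Reciprocity: 87 ≡ 3 and 145 ≡ 1 (mod 4), so (87/145) = +(145/87).
Reduce top mod 87: now compute (58/87).
Pull out 2: since 87 ≡ 7 (mod 8), (2/87) = +1.
Reciprocity: 29 ≡ 1 and 87 ≡ 3 (mod 4), so (29/87) = +(87/29).
Reduce top mod 29: now compute (0/29).
Top reduces to 0: gcd > 1, so the symbol is 0.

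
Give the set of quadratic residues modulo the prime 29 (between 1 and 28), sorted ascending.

1, 4, 5, 6, 7, 9, 13, 16, 20, 22, 23, 24, 25, 28

Square k = 1,…,14 (k and 29−k give the same square):
1²=1, 2²=4, 3²=9, 4²=16, 5²=25, 6²≡7, 7²≡20, 8²≡6, 9²≡23, 10²≡13, 11²≡5, 12²≡28, 13²≡24, 14²≡22 (mod 29).
So the quadratic residues mod 29 are {1, 4, 5, 6, 7, 9, 13, 16, 20, 22, 23, 24, 25, 28}.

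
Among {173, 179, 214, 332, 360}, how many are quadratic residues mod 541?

3

(173/541) = +1 → QR.
(179/541) = +1 → QR.
(214/541) = +1 → QR.
(332/541) = -1 → non-residue.
(360/541) = -1 → non-residue.
Total quadratic residues among the 5: 3.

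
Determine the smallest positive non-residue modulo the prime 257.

(2/257) = +1, so 2 is a residue.
(3/257) = −1, so 3 is the smallest positive non-residue mod 257.

3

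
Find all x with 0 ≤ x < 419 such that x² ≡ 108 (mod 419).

Since 419 ≡ 3 (mod 4), a square root of 108 is 108^((419+1)/4) = 108^105 mod 419.
Repeated squaring: 108^2≡351, 108^4≡15, 108^8≡225, 108^16≡345, 108^32≡29, 108^64≡3 (mod 419).
108^105 = 108^(64+32+8+1) ≡ 245 (mod 419).
Check: 245² = 60025 ≡ 108 (mod 419). The two roots are 174 and 245.

174, 245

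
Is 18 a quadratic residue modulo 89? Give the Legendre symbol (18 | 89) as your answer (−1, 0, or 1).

Euler's criterion: (18/89) ≡ 18^44 (mod 89).
18^2 ≡ 57 (mod 89)
18^4 ≡ 45 (mod 89)
18^8 ≡ 67 (mod 89)
18^16 ≡ 39 (mod 89)
18^32 ≡ 8 (mod 89)
18^44 = 18^(32+8+4) ≡ 1 (mod 89).
Result is 1, so (18/89) = 1.

1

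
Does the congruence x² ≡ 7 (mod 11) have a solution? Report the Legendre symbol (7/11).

Euler's criterion: (7/11) ≡ 7^5 (mod 11).
7^2 ≡ 5 (mod 11)
7^4 ≡ 3 (mod 11)
7^5 = 7^(4+1) ≡ 10 (mod 11).
Result is 10 ≡ −1, so (7/11) = −1.

-1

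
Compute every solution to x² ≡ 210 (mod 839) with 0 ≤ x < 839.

419, 420

Since 839 ≡ 3 (mod 4), a square root of 210 is 210^((839+1)/4) = 210^210 mod 839.
Repeated squaring: 210^2≡472, 210^4≡449, 210^8≡241, 210^16≡190, 210^32≡23, 210^64≡529, 210^128≡454 (mod 839).
210^210 = 210^(128+64+16+2) ≡ 420 (mod 839).
Check: 420² = 176400 ≡ 210 (mod 839). The two roots are 419 and 420.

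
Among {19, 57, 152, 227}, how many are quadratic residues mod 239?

(19/239) = -1 → non-residue.
(57/239) = -1 → non-residue.
(152/239) = -1 → non-residue.
(227/239) = -1 → non-residue.
Total quadratic residues among the 4: 0.

0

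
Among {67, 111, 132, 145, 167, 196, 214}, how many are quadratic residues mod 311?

3

(67/311) = +1 → QR.
(111/311) = -1 → non-residue.
(132/311) = -1 → non-residue.
(145/311) = -1 → non-residue.
(167/311) = -1 → non-residue.
(196/311) = +1 → QR.
(214/311) = +1 → QR.
Total quadratic residues among the 7: 3.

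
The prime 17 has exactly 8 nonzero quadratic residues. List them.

Square k = 1,…,8 (k and 17−k give the same square):
1²=1, 2²=4, 3²=9, 4²=16, 5²≡8, 6²≡2, 7²≡15, 8²≡13 (mod 17).
So the quadratic residues mod 17 are {1, 2, 4, 8, 9, 13, 15, 16}.

1, 2, 4, 8, 9, 13, 15, 16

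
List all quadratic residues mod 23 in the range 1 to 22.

Square k = 1,…,11 (k and 23−k give the same square):
1²=1, 2²=4, 3²=9, 4²=16, 5²≡2, 6²≡13, 7²≡3, 8²≡18, 9²≡12, 10²≡8, 11²≡6 (mod 23).
So the quadratic residues mod 23 are {1, 2, 3, 4, 6, 8, 9, 12, 13, 16, 18}.

1, 2, 3, 4, 6, 8, 9, 12, 13, 16, 18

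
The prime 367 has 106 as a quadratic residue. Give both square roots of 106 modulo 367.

145, 222

Since 367 ≡ 3 (mod 4), a square root of 106 is 106^((367+1)/4) = 106^92 mod 367.
Repeated squaring: 106^2≡226, 106^4≡63, 106^8≡299, 106^16≡220, 106^32≡323, 106^64≡101 (mod 367).
106^92 = 106^(64+16+8+4) ≡ 145 (mod 367).
Check: 145² = 21025 ≡ 106 (mod 367). The two roots are 145 and 222.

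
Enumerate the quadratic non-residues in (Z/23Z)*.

Square k = 1,…,11 (k and 23−k give the same square):
1²=1, 2²=4, 3²=9, 4²=16, 5²≡2, 6²≡13, 7²≡3, 8²≡18, 9²≡12, 10²≡8, 11²≡6 (mod 23).
The residues are {1, 2, 3, 4, 6, 8, 9, 12, 13, 16, 18}; the non-residues are the remaining 11 nonzero classes.

5,7,10,11,14,15,17,19,20,21,22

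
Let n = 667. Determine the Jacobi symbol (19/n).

1

Reciprocity: 19 ≡ 3 and 667 ≡ 3 (mod 4), so (19/667) = −(667/19).
Reduce top mod 19: now compute (2/19).
Pull out 2: since 19 ≡ 3 (mod 8), (2/19) = -1.
Reached (1/19) = 1. Collecting the sign flips along the way, the symbol is +1.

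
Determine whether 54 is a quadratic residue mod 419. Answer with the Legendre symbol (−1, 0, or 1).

-1

Pull out 2: since 419 ≡ 3 (mod 8), (2/419) = -1.
Reciprocity: 27 ≡ 3 and 419 ≡ 3 (mod 4), so (27/419) = −(419/27).
Reduce top mod 27: now compute (14/27).
Pull out 2: since 27 ≡ 3 (mod 8), (2/27) = -1.
Reciprocity: 7 ≡ 3 and 27 ≡ 3 (mod 4), so (7/27) = −(27/7).
Reduce top mod 7: now compute (6/7).
Pull out 2: since 7 ≡ 7 (mod 8), (2/7) = +1.
Reciprocity: 3 ≡ 3 and 7 ≡ 3 (mod 4), so (3/7) = −(7/3).
Reduce top mod 3: now compute (1/3).
Reached (1/3) = 1. Collecting the sign flips along the way, the symbol is -1.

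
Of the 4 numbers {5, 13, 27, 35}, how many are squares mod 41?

(5/41) = +1 → QR.
(13/41) = -1 → non-residue.
(27/41) = -1 → non-residue.
(35/41) = -1 → non-residue.
Total quadratic residues among the 4: 1.

1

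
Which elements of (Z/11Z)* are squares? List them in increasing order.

1 3 4 5 9

Square k = 1,…,5 (k and 11−k give the same square):
1²=1, 2²=4, 3²=9, 4²≡5, 5²≡3 (mod 11).
So the quadratic residues mod 11 are {1, 3, 4, 5, 9}.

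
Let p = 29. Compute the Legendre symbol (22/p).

Euler's criterion: (22/29) ≡ 22^14 (mod 29).
22^2 ≡ 20 (mod 29)
22^4 ≡ 23 (mod 29)
22^8 ≡ 7 (mod 29)
22^14 = 22^(8+4+2) ≡ 1 (mod 29).
Result is 1, so (22/29) = 1.

1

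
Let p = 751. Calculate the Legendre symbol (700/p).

Euler's criterion: (700/751) ≡ 700^375 (mod 751).
700^2 ≡ 348 (mod 751)
700^4 ≡ 193 (mod 751)
700^8 ≡ 450 (mod 751)
700^16 ≡ 481 (mod 751)
700^32 ≡ 53 (mod 751)
700^64 ≡ 556 (mod 751)
700^128 ≡ 475 (mod 751)
700^256 ≡ 325 (mod 751)
700^375 = 700^(256+64+32+16+4+2+1) ≡ 750 (mod 751).
Result is 750 ≡ −1, so (700/751) = −1.

-1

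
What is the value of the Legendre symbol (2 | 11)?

-1

Pull out 2: since 11 ≡ 3 (mod 8), (2/11) = -1.
Reached (1/11) = 1. Collecting the sign flips along the way, the symbol is -1.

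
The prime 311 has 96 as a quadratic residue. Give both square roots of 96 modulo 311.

Since 311 ≡ 3 (mod 4), a square root of 96 is 96^((311+1)/4) = 96^78 mod 311.
Repeated squaring: 96^2≡197, 96^4≡245, 96^8≡2, 96^16≡4, 96^32≡16, 96^64≡256 (mod 311).
96^78 = 96^(64+8+4+2) ≡ 242 (mod 311).
Check: 242² = 58564 ≡ 96 (mod 311). The two roots are 69 and 242.

69, 242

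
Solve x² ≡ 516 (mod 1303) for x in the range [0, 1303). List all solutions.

578, 725

Since 1303 ≡ 3 (mod 4), a square root of 516 is 516^((1303+1)/4) = 516^326 mod 1303.
Repeated squaring: 516^2≡444, 516^4≡383, 516^8≡753, 516^16≡204, 516^32≡1223, 516^64≡1188, 516^128≡195, 516^256≡238 (mod 1303).
516^326 = 516^(256+64+4+2) ≡ 578 (mod 1303).
Check: 578² = 334084 ≡ 516 (mod 1303). The two roots are 578 and 725.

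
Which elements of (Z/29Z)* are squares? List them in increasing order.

1,4,5,6,7,9,13,16,20,22,23,24,25,28

Square k = 1,…,14 (k and 29−k give the same square):
1²=1, 2²=4, 3²=9, 4²=16, 5²=25, 6²≡7, 7²≡20, 8²≡6, 9²≡23, 10²≡13, 11²≡5, 12²≡28, 13²≡24, 14²≡22 (mod 29).
So the quadratic residues mod 29 are {1, 4, 5, 6, 7, 9, 13, 16, 20, 22, 23, 24, 25, 28}.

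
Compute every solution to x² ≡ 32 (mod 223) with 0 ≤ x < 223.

Since 223 ≡ 3 (mod 4), a square root of 32 is 32^((223+1)/4) = 32^56 mod 223.
Repeated squaring: 32^2≡132, 32^4≡30, 32^8≡8, 32^16≡64, 32^32≡82 (mod 223).
32^56 = 32^(32+16+8) ≡ 60 (mod 223).
Check: 60² = 3600 ≡ 32 (mod 223). The two roots are 60 and 163.

60, 163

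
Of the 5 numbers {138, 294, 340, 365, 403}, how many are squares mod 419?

(138/419) = -1 → non-residue.
(294/419) = -1 → non-residue.
(340/419) = -1 → non-residue.
(365/419) = +1 → QR.
(403/419) = -1 → non-residue.
Total quadratic residues among the 5: 1.

1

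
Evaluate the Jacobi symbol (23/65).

Reciprocity: 23 ≡ 3 and 65 ≡ 1 (mod 4), so (23/65) = +(65/23).
Reduce top mod 23: now compute (19/23).
Reciprocity: 19 ≡ 3 and 23 ≡ 3 (mod 4), so (19/23) = −(23/19).
Reduce top mod 19: now compute (4/19).
Pull out 2^2: since 19 ≡ 3 (mod 8), (2/19) = -1, so (2/19)^2 = +1.
Reached (1/19) = 1. Collecting the sign flips along the way, the symbol is -1.

-1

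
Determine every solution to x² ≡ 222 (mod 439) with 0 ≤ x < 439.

77, 362

Since 439 ≡ 3 (mod 4), a square root of 222 is 222^((439+1)/4) = 222^110 mod 439.
Repeated squaring: 222^2≡116, 222^4≡286, 222^8≡142, 222^16≡409, 222^32≡22, 222^64≡45 (mod 439).
222^110 = 222^(64+32+8+4+2) ≡ 77 (mod 439).
Check: 77² = 5929 ≡ 222 (mod 439). The two roots are 77 and 362.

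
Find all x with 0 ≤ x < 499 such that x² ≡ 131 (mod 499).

Since 499 ≡ 3 (mod 4), a square root of 131 is 131^((499+1)/4) = 131^125 mod 499.
Repeated squaring: 131^2≡195, 131^4≡101, 131^8≡221, 131^16≡438, 131^32≡228, 131^64≡88 (mod 499).
131^125 = 131^(64+32+16+8+4+1) ≡ 247 (mod 499).
Check: 247² = 61009 ≡ 131 (mod 499). The two roots are 247 and 252.

247, 252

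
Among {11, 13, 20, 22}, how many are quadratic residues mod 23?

1

(11/23) = -1 → non-residue.
(13/23) = +1 → QR.
(20/23) = -1 → non-residue.
(22/23) = -1 → non-residue.
Total quadratic residues among the 4: 1.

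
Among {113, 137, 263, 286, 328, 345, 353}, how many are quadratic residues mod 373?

3

(113/373) = -1 → non-residue.
(137/373) = +1 → QR.
(263/373) = -1 → non-residue.
(286/373) = +1 → QR.
(328/373) = -1 → non-residue.
(345/373) = +1 → QR.
(353/373) = -1 → non-residue.
Total quadratic residues among the 7: 3.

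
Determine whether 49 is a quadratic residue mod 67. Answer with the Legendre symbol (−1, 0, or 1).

1

Reciprocity: 49 ≡ 1 and 67 ≡ 3 (mod 4), so (49/67) = +(67/49).
Reduce top mod 49: now compute (18/49).
Pull out 2: since 49 ≡ 1 (mod 8), (2/49) = +1.
Reciprocity: 9 ≡ 1 and 49 ≡ 1 (mod 4), so (9/49) = +(49/9).
Reduce top mod 9: now compute (4/9).
Pull out 2^2: since 9 ≡ 1 (mod 8), (2/9) = +1, so (2/9)^2 = +1.
Reached (1/9) = 1. Collecting the sign flips along the way, the symbol is +1.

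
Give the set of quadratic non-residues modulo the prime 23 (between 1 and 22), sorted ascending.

5 7 10 11 14 15 17 19 20 21 22

Square k = 1,…,11 (k and 23−k give the same square):
1²=1, 2²=4, 3²=9, 4²=16, 5²≡2, 6²≡13, 7²≡3, 8²≡18, 9²≡12, 10²≡8, 11²≡6 (mod 23).
The residues are {1, 2, 3, 4, 6, 8, 9, 12, 13, 16, 18}; the non-residues are the remaining 11 nonzero classes.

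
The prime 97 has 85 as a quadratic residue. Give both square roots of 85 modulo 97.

45, 52

97 ≡ 1 (mod 4), so we find a root by search.
Trying successive values, 45² = 2025 ≡ 85 (mod 97). The other root is 97 − 45 = 52.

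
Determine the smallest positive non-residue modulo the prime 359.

7

(2/359) = +1, so 2 is a residue.
(3/359) = +1, so 3 is a residue.
(4/359) = +1, so 4 is a residue.
(5/359) = +1, so 5 is a residue.
(6/359) = +1, so 6 is a residue.
(7/359) = −1, so 7 is the smallest positive non-residue mod 359.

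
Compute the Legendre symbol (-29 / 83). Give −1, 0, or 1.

First reduce: -29 ≡ 54 (mod 83).
Pull out 2: since 83 ≡ 3 (mod 8), (2/83) = -1.
Reciprocity: 27 ≡ 3 and 83 ≡ 3 (mod 4), so (27/83) = −(83/27).
Reduce top mod 27: now compute (2/27).
Pull out 2: since 27 ≡ 3 (mod 8), (2/27) = -1.
Reached (1/27) = 1. Collecting the sign flips along the way, the symbol is -1.

-1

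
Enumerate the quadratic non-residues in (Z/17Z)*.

Square k = 1,…,8 (k and 17−k give the same square):
1²=1, 2²=4, 3²=9, 4²=16, 5²≡8, 6²≡2, 7²≡15, 8²≡13 (mod 17).
The residues are {1, 2, 4, 8, 9, 13, 15, 16}; the non-residues are the remaining 8 nonzero classes.

3,5,6,7,10,11,12,14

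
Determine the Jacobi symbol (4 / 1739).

Pull out 2^2: since 1739 ≡ 3 (mod 8), (2/1739) = -1, so (2/1739)^2 = +1.
Reached (1/1739) = 1. Collecting the sign flips along the way, the symbol is +1.

1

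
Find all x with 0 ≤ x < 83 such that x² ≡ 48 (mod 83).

31, 52

Since 83 ≡ 3 (mod 4), a square root of 48 is 48^((83+1)/4) = 48^21 mod 83.
Repeated squaring: 48^2≡63, 48^4≡68, 48^8≡59, 48^16≡78 (mod 83).
48^21 = 48^(16+4+1) ≡ 31 (mod 83).
Check: 31² = 961 ≡ 48 (mod 83). The two roots are 31 and 52.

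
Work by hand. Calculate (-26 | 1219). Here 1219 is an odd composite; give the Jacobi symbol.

1

First reduce: -26 ≡ 1193 (mod 1219).
Reciprocity: 1193 ≡ 1 and 1219 ≡ 3 (mod 4), so (1193/1219) = +(1219/1193).
Reduce top mod 1193: now compute (26/1193).
Pull out 2: since 1193 ≡ 1 (mod 8), (2/1193) = +1.
Reciprocity: 13 ≡ 1 and 1193 ≡ 1 (mod 4), so (13/1193) = +(1193/13).
Reduce top mod 13: now compute (10/13).
Pull out 2: since 13 ≡ 5 (mod 8), (2/13) = -1.
Reciprocity: 5 ≡ 1 and 13 ≡ 1 (mod 4), so (5/13) = +(13/5).
Reduce top mod 5: now compute (3/5).
Reciprocity: 3 ≡ 3 and 5 ≡ 1 (mod 4), so (3/5) = +(5/3).
Reduce top mod 3: now compute (2/3).
Pull out 2: since 3 ≡ 3 (mod 8), (2/3) = -1.
Reached (1/3) = 1. Collecting the sign flips along the way, the symbol is +1.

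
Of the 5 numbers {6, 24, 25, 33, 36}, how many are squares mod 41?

(6/41) = -1 → non-residue.
(24/41) = -1 → non-residue.
(25/41) = +1 → QR.
(33/41) = +1 → QR.
(36/41) = +1 → QR.
Total quadratic residues among the 5: 3.

3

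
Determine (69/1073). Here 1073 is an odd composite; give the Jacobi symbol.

1

Reciprocity: 69 ≡ 1 and 1073 ≡ 1 (mod 4), so (69/1073) = +(1073/69).
Reduce top mod 69: now compute (38/69).
Pull out 2: since 69 ≡ 5 (mod 8), (2/69) = -1.
Reciprocity: 19 ≡ 3 and 69 ≡ 1 (mod 4), so (19/69) = +(69/19).
Reduce top mod 19: now compute (12/19).
Pull out 2^2: since 19 ≡ 3 (mod 8), (2/19) = -1, so (2/19)^2 = +1.
Reciprocity: 3 ≡ 3 and 19 ≡ 3 (mod 4), so (3/19) = −(19/3).
Reduce top mod 3: now compute (1/3).
Reached (1/3) = 1. Collecting the sign flips along the way, the symbol is +1.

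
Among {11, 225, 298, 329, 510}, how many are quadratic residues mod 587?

(11/587) = -1 → non-residue.
(225/587) = +1 → QR.
(298/587) = -1 → non-residue.
(329/587) = +1 → QR.
(510/587) = +1 → QR.
Total quadratic residues among the 5: 3.

3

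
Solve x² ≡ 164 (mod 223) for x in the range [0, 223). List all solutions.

Since 223 ≡ 3 (mod 4), a square root of 164 is 164^((223+1)/4) = 164^56 mod 223.
Repeated squaring: 164^2≡136, 164^4≡210, 164^8≡169, 164^16≡17, 164^32≡66 (mod 223).
164^56 = 164^(32+16+8) ≡ 68 (mod 223).
Check: 68² = 4624 ≡ 164 (mod 223). The two roots are 68 and 155.

68, 155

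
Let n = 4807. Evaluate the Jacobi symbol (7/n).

Reciprocity: 7 ≡ 3 and 4807 ≡ 3 (mod 4), so (7/4807) = −(4807/7).
Reduce top mod 7: now compute (5/7).
Reciprocity: 5 ≡ 1 and 7 ≡ 3 (mod 4), so (5/7) = +(7/5).
Reduce top mod 5: now compute (2/5).
Pull out 2: since 5 ≡ 5 (mod 8), (2/5) = -1.
Reached (1/5) = 1. Collecting the sign flips along the way, the symbol is +1.

1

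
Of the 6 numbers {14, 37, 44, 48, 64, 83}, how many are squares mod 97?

(14/97) = -1 → non-residue.
(37/97) = -1 → non-residue.
(44/97) = +1 → QR.
(48/97) = +1 → QR.
(64/97) = +1 → QR.
(83/97) = -1 → non-residue.
Total quadratic residues among the 6: 3.

3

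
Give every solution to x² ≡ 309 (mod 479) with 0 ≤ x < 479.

52, 427

Since 479 ≡ 3 (mod 4), a square root of 309 is 309^((479+1)/4) = 309^120 mod 479.
Repeated squaring: 309^2≡160, 309^4≡213, 309^8≡343, 309^16≡294, 309^32≡216, 309^64≡193 (mod 479).
309^120 = 309^(64+32+16+8) ≡ 427 (mod 479).
Check: 427² = 182329 ≡ 309 (mod 479). The two roots are 52 and 427.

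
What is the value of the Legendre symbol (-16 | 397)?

1

First reduce: -16 ≡ 381 (mod 397).
Reciprocity: 381 ≡ 1 and 397 ≡ 1 (mod 4), so (381/397) = +(397/381).
Reduce top mod 381: now compute (16/381).
Pull out 2^4: since 381 ≡ 5 (mod 8), (2/381) = -1, so (2/381)^4 = +1.
Reached (1/381) = 1. Collecting the sign flips along the way, the symbol is +1.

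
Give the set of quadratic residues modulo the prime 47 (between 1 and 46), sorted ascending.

Square k = 1,…,23 (k and 47−k give the same square):
1²=1, 2²=4, 3²=9, 4²=16, 5²=25, 6²=36, 7²≡2, 8²≡17, 9²≡34, 10²≡6, 11²≡27, 12²≡3, 13²≡28, 14²≡8, 15²≡37, 16²≡21, 17²≡7, 18²≡42, 19²≡32, 20²≡24, 21²≡18, 22²≡14, 23²≡12 (mod 47).
So the quadratic residues mod 47 are {1, 2, 3, 4, 6, 7, 8, 9, 12, 14, 16, 17, 18, 21, 24, 25, 27, 28, 32, 34, 36, 37, 42}.

1,2,3,4,6,7,8,9,12,14,16,17,18,21,24,25,27,28,32,34,36,37,42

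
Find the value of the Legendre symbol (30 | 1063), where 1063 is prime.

1

Euler's criterion: (30/1063) ≡ 30^531 (mod 1063).
30^2 ≡ 900 (mod 1063)
30^4 ≡ 1057 (mod 1063)
30^8 ≡ 36 (mod 1063)
30^16 ≡ 233 (mod 1063)
30^32 ≡ 76 (mod 1063)
30^64 ≡ 461 (mod 1063)
30^128 ≡ 984 (mod 1063)
30^256 ≡ 926 (mod 1063)
30^512 ≡ 698 (mod 1063)
30^531 = 30^(512+16+2+1) ≡ 1 (mod 1063).
Result is 1, so (30/1063) = 1.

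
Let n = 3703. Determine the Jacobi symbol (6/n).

Pull out 2: since 3703 ≡ 7 (mod 8), (2/3703) = +1.
Reciprocity: 3 ≡ 3 and 3703 ≡ 3 (mod 4), so (3/3703) = −(3703/3).
Reduce top mod 3: now compute (1/3).
Reached (1/3) = 1. Collecting the sign flips along the way, the symbol is -1.

-1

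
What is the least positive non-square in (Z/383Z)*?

5

(2/383) = +1, so 2 is a residue.
(3/383) = +1, so 3 is a residue.
(4/383) = +1, so 4 is a residue.
(5/383) = −1, so 5 is the smallest positive non-residue mod 383.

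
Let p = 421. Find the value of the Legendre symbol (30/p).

Euler's criterion: (30/421) ≡ 30^210 (mod 421).
30^2 ≡ 58 (mod 421)
30^4 ≡ 417 (mod 421)
30^8 ≡ 16 (mod 421)
30^16 ≡ 256 (mod 421)
30^32 ≡ 281 (mod 421)
30^64 ≡ 234 (mod 421)
30^128 ≡ 26 (mod 421)
30^210 = 30^(128+64+16+2) ≡ 420 (mod 421).
Result is 420 ≡ −1, so (30/421) = −1.

-1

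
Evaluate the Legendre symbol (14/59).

Pull out 2: since 59 ≡ 3 (mod 8), (2/59) = -1.
Reciprocity: 7 ≡ 3 and 59 ≡ 3 (mod 4), so (7/59) = −(59/7).
Reduce top mod 7: now compute (3/7).
Reciprocity: 3 ≡ 3 and 7 ≡ 3 (mod 4), so (3/7) = −(7/3).
Reduce top mod 3: now compute (1/3).
Reached (1/3) = 1. Collecting the sign flips along the way, the symbol is -1.

-1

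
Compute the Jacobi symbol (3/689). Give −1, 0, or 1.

-1

Reciprocity: 3 ≡ 3 and 689 ≡ 1 (mod 4), so (3/689) = +(689/3).
Reduce top mod 3: now compute (2/3).
Pull out 2: since 3 ≡ 3 (mod 8), (2/3) = -1.
Reached (1/3) = 1. Collecting the sign flips along the way, the symbol is -1.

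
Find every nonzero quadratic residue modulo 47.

Square k = 1,…,23 (k and 47−k give the same square):
1²=1, 2²=4, 3²=9, 4²=16, 5²=25, 6²=36, 7²≡2, 8²≡17, 9²≡34, 10²≡6, 11²≡27, 12²≡3, 13²≡28, 14²≡8, 15²≡37, 16²≡21, 17²≡7, 18²≡42, 19²≡32, 20²≡24, 21²≡18, 22²≡14, 23²≡12 (mod 47).
So the quadratic residues mod 47 are {1, 2, 3, 4, 6, 7, 8, 9, 12, 14, 16, 17, 18, 21, 24, 25, 27, 28, 32, 34, 36, 37, 42}.

1, 2, 3, 4, 6, 7, 8, 9, 12, 14, 16, 17, 18, 21, 24, 25, 27, 28, 32, 34, 36, 37, 42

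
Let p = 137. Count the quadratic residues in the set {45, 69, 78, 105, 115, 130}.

(45/137) = -1 → non-residue.
(69/137) = +1 → QR.
(78/137) = +1 → QR.
(105/137) = +1 → QR.
(115/137) = +1 → QR.
(130/137) = +1 → QR.
Total quadratic residues among the 6: 5.

5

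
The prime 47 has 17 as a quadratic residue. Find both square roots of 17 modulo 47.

8, 39

Since 47 ≡ 3 (mod 4), a square root of 17 is 17^((47+1)/4) = 17^12 mod 47.
Repeated squaring: 17^2≡7, 17^4≡2, 17^8≡4 (mod 47).
17^12 = 17^(8+4) ≡ 8 (mod 47).
Check: 8² = 64 ≡ 17 (mod 47). The two roots are 8 and 39.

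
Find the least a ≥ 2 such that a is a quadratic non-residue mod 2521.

(2/2521) = +1, so 2 is a residue.
(3/2521) = +1, so 3 is a residue.
(4/2521) = +1, so 4 is a residue.
(5/2521) = +1, so 5 is a residue.
(6/2521) = +1, so 6 is a residue.
(7/2521) = +1, so 7 is a residue.
(8/2521) = +1, so 8 is a residue.
(9/2521) = +1, so 9 is a residue.
(10/2521) = +1, so 10 is a residue.
(11/2521) = −1, so 11 is the smallest positive non-residue mod 2521.

11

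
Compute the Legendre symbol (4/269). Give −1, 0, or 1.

Pull out 2^2: since 269 ≡ 5 (mod 8), (2/269) = -1, so (2/269)^2 = +1.
Reached (1/269) = 1. Collecting the sign flips along the way, the symbol is +1.

1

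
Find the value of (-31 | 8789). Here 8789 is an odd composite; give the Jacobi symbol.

1

First reduce: -31 ≡ 8758 (mod 8789).
Pull out 2: since 8789 ≡ 5 (mod 8), (2/8789) = -1.
Reciprocity: 4379 ≡ 3 and 8789 ≡ 1 (mod 4), so (4379/8789) = +(8789/4379).
Reduce top mod 4379: now compute (31/4379).
Reciprocity: 31 ≡ 3 and 4379 ≡ 3 (mod 4), so (31/4379) = −(4379/31).
Reduce top mod 31: now compute (8/31).
Pull out 2^3: since 31 ≡ 7 (mod 8), (2/31) = +1, so (2/31)^3 = +1.
Reached (1/31) = 1. Collecting the sign flips along the way, the symbol is +1.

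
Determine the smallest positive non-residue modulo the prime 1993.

(2/1993) = +1, so 2 is a residue.
(3/1993) = +1, so 3 is a residue.
(4/1993) = +1, so 4 is a residue.
(5/1993) = −1, so 5 is the smallest positive non-residue mod 1993.

5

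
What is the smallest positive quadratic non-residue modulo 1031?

(2/1031) = +1, so 2 is a residue.
(3/1031) = +1, so 3 is a residue.
(4/1031) = +1, so 4 is a residue.
(5/1031) = +1, so 5 is a residue.
(6/1031) = +1, so 6 is a residue.
(7/1031) = −1, so 7 is the smallest positive non-residue mod 1031.

7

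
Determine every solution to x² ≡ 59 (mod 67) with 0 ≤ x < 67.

Since 67 ≡ 3 (mod 4), a square root of 59 is 59^((67+1)/4) = 59^17 mod 67.
Repeated squaring: 59^2≡64, 59^4≡9, 59^8≡14, 59^16≡62 (mod 67).
59^17 = 59^(16+1) ≡ 40 (mod 67).
Check: 40² = 1600 ≡ 59 (mod 67). The two roots are 27 and 40.

27, 40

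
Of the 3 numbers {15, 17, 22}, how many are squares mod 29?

(15/29) = -1 → non-residue.
(17/29) = -1 → non-residue.
(22/29) = +1 → QR.
Total quadratic residues among the 3: 1.

1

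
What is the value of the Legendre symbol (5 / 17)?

Reciprocity: 5 ≡ 1 and 17 ≡ 1 (mod 4), so (5/17) = +(17/5).
Reduce top mod 5: now compute (2/5).
Pull out 2: since 5 ≡ 5 (mod 8), (2/5) = -1.
Reached (1/5) = 1. Collecting the sign flips along the way, the symbol is -1.

-1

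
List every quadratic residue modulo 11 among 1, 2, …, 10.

Square k = 1,…,5 (k and 11−k give the same square):
1²=1, 2²=4, 3²=9, 4²≡5, 5²≡3 (mod 11).
So the quadratic residues mod 11 are {1, 3, 4, 5, 9}.

1, 3, 4, 5, 9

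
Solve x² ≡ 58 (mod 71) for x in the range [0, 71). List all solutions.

Since 71 ≡ 3 (mod 4), a square root of 58 is 58^((71+1)/4) = 58^18 mod 71.
Repeated squaring: 58^2≡27, 58^4≡19, 58^8≡6, 58^16≡36 (mod 71).
58^18 = 58^(16+2) ≡ 49 (mod 71).
Check: 49² = 2401 ≡ 58 (mod 71). The two roots are 22 and 49.

22, 49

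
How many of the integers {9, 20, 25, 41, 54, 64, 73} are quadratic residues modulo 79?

(9/79) = +1 → QR.
(20/79) = +1 → QR.
(25/79) = +1 → QR.
(41/79) = -1 → non-residue.
(54/79) = -1 → non-residue.
(64/79) = +1 → QR.
(73/79) = +1 → QR.
Total quadratic residues among the 7: 5.

5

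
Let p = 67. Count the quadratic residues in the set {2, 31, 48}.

0

(2/67) = -1 → non-residue.
(31/67) = -1 → non-residue.
(48/67) = -1 → non-residue.
Total quadratic residues among the 3: 0.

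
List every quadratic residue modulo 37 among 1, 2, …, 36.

1,3,4,7,9,10,11,12,16,21,25,26,27,28,30,33,34,36

Square k = 1,…,18 (k and 37−k give the same square):
1²=1, 2²=4, 3²=9, 4²=16, 5²=25, 6²=36, 7²≡12, 8²≡27, 9²≡7, 10²≡26, 11²≡10, 12²≡33, 13²≡21, 14²≡11, 15²≡3, 16²≡34, 17²≡30, 18²≡28 (mod 37).
So the quadratic residues mod 37 are {1, 3, 4, 7, 9, 10, 11, 12, 16, 21, 25, 26, 27, 28, 30, 33, 34, 36}.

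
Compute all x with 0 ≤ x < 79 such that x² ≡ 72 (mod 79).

25, 54

Since 79 ≡ 3 (mod 4), a square root of 72 is 72^((79+1)/4) = 72^20 mod 79.
Repeated squaring: 72^2≡49, 72^4≡31, 72^8≡13, 72^16≡11 (mod 79).
72^20 = 72^(16+4) ≡ 25 (mod 79).
Check: 25² = 625 ≡ 72 (mod 79). The two roots are 25 and 54.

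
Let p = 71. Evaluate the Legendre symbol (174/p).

First reduce: 174 ≡ 32 (mod 71).
Pull out 2^5: since 71 ≡ 7 (mod 8), (2/71) = +1, so (2/71)^5 = +1.
Reached (1/71) = 1. Collecting the sign flips along the way, the symbol is +1.

1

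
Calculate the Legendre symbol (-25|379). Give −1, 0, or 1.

First reduce: -25 ≡ 354 (mod 379).
Pull out 2: since 379 ≡ 3 (mod 8), (2/379) = -1.
Reciprocity: 177 ≡ 1 and 379 ≡ 3 (mod 4), so (177/379) = +(379/177).
Reduce top mod 177: now compute (25/177).
Reciprocity: 25 ≡ 1 and 177 ≡ 1 (mod 4), so (25/177) = +(177/25).
Reduce top mod 25: now compute (2/25).
Pull out 2: since 25 ≡ 1 (mod 8), (2/25) = +1.
Reached (1/25) = 1. Collecting the sign flips along the way, the symbol is -1.

-1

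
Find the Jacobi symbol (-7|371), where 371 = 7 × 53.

0

First reduce: -7 ≡ 364 (mod 371).
Pull out 2^2: since 371 ≡ 3 (mod 8), (2/371) = -1, so (2/371)^2 = +1.
Reciprocity: 91 ≡ 3 and 371 ≡ 3 (mod 4), so (91/371) = −(371/91).
Reduce top mod 91: now compute (7/91).
Reciprocity: 7 ≡ 3 and 91 ≡ 3 (mod 4), so (7/91) = −(91/7).
Reduce top mod 7: now compute (0/7).
Top reduces to 0: gcd > 1, so the symbol is 0.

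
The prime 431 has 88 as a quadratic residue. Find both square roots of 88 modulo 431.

150, 281

Since 431 ≡ 3 (mod 4), a square root of 88 is 88^((431+1)/4) = 88^108 mod 431.
Repeated squaring: 88^2≡417, 88^4≡196, 88^8≡57, 88^16≡232, 88^32≡380, 88^64≡15 (mod 431).
88^108 = 88^(64+32+8+4) ≡ 150 (mod 431).
Check: 150² = 22500 ≡ 88 (mod 431). The two roots are 150 and 281.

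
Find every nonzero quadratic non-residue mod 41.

3 6 7 11 12 13 14 15 17 19 22 24 26 27 28 29 30 34 35 38

Square k = 1,…,20 (k and 41−k give the same square):
1²=1, 2²=4, 3²=9, 4²=16, 5²=25, 6²=36, 7²≡8, 8²≡23, 9²≡40, 10²≡18, 11²≡39, 12²≡21, 13²≡5, 14²≡32, 15²≡20, 16²≡10, 17²≡2, 18²≡37, 19²≡33, 20²≡31 (mod 41).
The residues are {1, 2, 4, 5, 8, 9, 10, 16, 18, 20, 21, 23, 25, 31, 32, 33, 36, 37, 39, 40}; the non-residues are the remaining 20 nonzero classes.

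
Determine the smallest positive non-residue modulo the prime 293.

(2/293) = −1, so 2 is the smallest positive non-residue mod 293.

2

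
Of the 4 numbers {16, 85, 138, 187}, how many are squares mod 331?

(16/331) = +1 → QR.
(85/331) = +1 → QR.
(138/331) = -1 → non-residue.
(187/331) = -1 → non-residue.
Total quadratic residues among the 4: 2.

2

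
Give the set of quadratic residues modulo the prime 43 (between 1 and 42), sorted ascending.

1, 4, 6, 9, 10, 11, 13, 14, 15, 16, 17, 21, 23, 24, 25, 31, 35, 36, 38, 40, 41

Square k = 1,…,21 (k and 43−k give the same square):
1²=1, 2²=4, 3²=9, 4²=16, 5²=25, 6²=36, 7²≡6, 8²≡21, 9²≡38, 10²≡14, 11²≡35, 12²≡15, 13²≡40, 14²≡24, 15²≡10, 16²≡41, 17²≡31, 18²≡23, 19²≡17, 20²≡13, 21²≡11 (mod 43).
So the quadratic residues mod 43 are {1, 4, 6, 9, 10, 11, 13, 14, 15, 16, 17, 21, 23, 24, 25, 31, 35, 36, 38, 40, 41}.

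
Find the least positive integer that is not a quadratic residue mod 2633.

(2/2633) = +1, so 2 is a residue.
(3/2633) = −1, so 3 is the smallest positive non-residue mod 2633.

3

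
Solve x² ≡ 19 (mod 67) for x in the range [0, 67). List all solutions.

32, 35

Since 67 ≡ 3 (mod 4), a square root of 19 is 19^((67+1)/4) = 19^17 mod 67.
Repeated squaring: 19^2≡26, 19^4≡6, 19^8≡36, 19^16≡23 (mod 67).
19^17 = 19^(16+1) ≡ 35 (mod 67).
Check: 35² = 1225 ≡ 19 (mod 67). The two roots are 32 and 35.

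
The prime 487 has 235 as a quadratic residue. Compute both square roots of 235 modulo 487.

Since 487 ≡ 3 (mod 4), a square root of 235 is 235^((487+1)/4) = 235^122 mod 487.
Repeated squaring: 235^2≡194, 235^4≡137, 235^8≡263, 235^16≡15, 235^32≡225, 235^64≡464 (mod 487).
235^122 = 235^(64+32+16+8+2) ≡ 268 (mod 487).
Check: 268² = 71824 ≡ 235 (mod 487). The two roots are 219 and 268.

219, 268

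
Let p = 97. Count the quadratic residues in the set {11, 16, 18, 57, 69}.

(11/97) = +1 → QR.
(16/97) = +1 → QR.
(18/97) = +1 → QR.
(57/97) = -1 → non-residue.
(69/97) = -1 → non-residue.
Total quadratic residues among the 5: 3.

3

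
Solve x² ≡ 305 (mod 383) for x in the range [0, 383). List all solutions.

Since 383 ≡ 3 (mod 4), a square root of 305 is 305^((383+1)/4) = 305^96 mod 383.
Repeated squaring: 305^2≡339, 305^4≡21, 305^8≡58, 305^16≡300, 305^32≡378, 305^64≡25 (mod 383).
305^96 = 305^(64+32) ≡ 258 (mod 383).
Check: 258² = 66564 ≡ 305 (mod 383). The two roots are 125 and 258.

125, 258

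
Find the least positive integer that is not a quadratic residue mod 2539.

2

(2/2539) = −1, so 2 is the smallest positive non-residue mod 2539.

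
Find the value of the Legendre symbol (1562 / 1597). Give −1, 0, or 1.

-1

Pull out 2: since 1597 ≡ 5 (mod 8), (2/1597) = -1.
Reciprocity: 781 ≡ 1 and 1597 ≡ 1 (mod 4), so (781/1597) = +(1597/781).
Reduce top mod 781: now compute (35/781).
Reciprocity: 35 ≡ 3 and 781 ≡ 1 (mod 4), so (35/781) = +(781/35).
Reduce top mod 35: now compute (11/35).
Reciprocity: 11 ≡ 3 and 35 ≡ 3 (mod 4), so (11/35) = −(35/11).
Reduce top mod 11: now compute (2/11).
Pull out 2: since 11 ≡ 3 (mod 8), (2/11) = -1.
Reached (1/11) = 1. Collecting the sign flips along the way, the symbol is -1.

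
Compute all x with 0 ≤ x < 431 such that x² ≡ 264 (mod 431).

Since 431 ≡ 3 (mod 4), a square root of 264 is 264^((431+1)/4) = 264^108 mod 431.
Repeated squaring: 264^2≡305, 264^4≡360, 264^8≡300, 264^16≡352, 264^32≡207, 264^64≡180 (mod 431).
264^108 = 264^(64+32+8+4) ≡ 228 (mod 431).
Check: 228² = 51984 ≡ 264 (mod 431). The two roots are 203 and 228.

203, 228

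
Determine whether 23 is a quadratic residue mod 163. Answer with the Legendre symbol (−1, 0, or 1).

-1

Reciprocity: 23 ≡ 3 and 163 ≡ 3 (mod 4), so (23/163) = −(163/23).
Reduce top mod 23: now compute (2/23).
Pull out 2: since 23 ≡ 7 (mod 8), (2/23) = +1.
Reached (1/23) = 1. Collecting the sign flips along the way, the symbol is -1.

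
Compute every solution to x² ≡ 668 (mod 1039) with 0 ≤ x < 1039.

Since 1039 ≡ 3 (mod 4), a square root of 668 is 668^((1039+1)/4) = 668^260 mod 1039.
Repeated squaring: 668^2≡493, 668^4≡962, 668^8≡734, 668^16≡554, 668^32≡411, 668^64≡603, 668^128≡998, 668^256≡642 (mod 1039).
668^260 = 668^(256+4) ≡ 438 (mod 1039).
Check: 438² = 191844 ≡ 668 (mod 1039). The two roots are 438 and 601.

438, 601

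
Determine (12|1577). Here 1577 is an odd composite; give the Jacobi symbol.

-1

Pull out 2^2: since 1577 ≡ 1 (mod 8), (2/1577) = +1, so (2/1577)^2 = +1.
Reciprocity: 3 ≡ 3 and 1577 ≡ 1 (mod 4), so (3/1577) = +(1577/3).
Reduce top mod 3: now compute (2/3).
Pull out 2: since 3 ≡ 3 (mod 8), (2/3) = -1.
Reached (1/3) = 1. Collecting the sign flips along the way, the symbol is -1.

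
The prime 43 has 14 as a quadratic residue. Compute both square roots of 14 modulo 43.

10, 33

Since 43 ≡ 3 (mod 4), a square root of 14 is 14^((43+1)/4) = 14^11 mod 43.
Repeated squaring: 14^2≡24, 14^4≡17, 14^8≡31 (mod 43).
14^11 = 14^(8+2+1) ≡ 10 (mod 43).
Check: 10² = 100 ≡ 14 (mod 43). The two roots are 10 and 33.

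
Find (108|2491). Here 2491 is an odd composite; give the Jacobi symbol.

-1

Pull out 2^2: since 2491 ≡ 3 (mod 8), (2/2491) = -1, so (2/2491)^2 = +1.
Reciprocity: 27 ≡ 3 and 2491 ≡ 3 (mod 4), so (27/2491) = −(2491/27).
Reduce top mod 27: now compute (7/27).
Reciprocity: 7 ≡ 3 and 27 ≡ 3 (mod 4), so (7/27) = −(27/7).
Reduce top mod 7: now compute (6/7).
Pull out 2: since 7 ≡ 7 (mod 8), (2/7) = +1.
Reciprocity: 3 ≡ 3 and 7 ≡ 3 (mod 4), so (3/7) = −(7/3).
Reduce top mod 3: now compute (1/3).
Reached (1/3) = 1. Collecting the sign flips along the way, the symbol is -1.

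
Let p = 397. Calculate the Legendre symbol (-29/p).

Euler's criterion: (-29/397) ≡ 368^198 (mod 397).
368^2 ≡ 47 (mod 397)
368^4 ≡ 224 (mod 397)
368^8 ≡ 154 (mod 397)
368^16 ≡ 293 (mod 397)
368^32 ≡ 97 (mod 397)
368^64 ≡ 278 (mod 397)
368^128 ≡ 266 (mod 397)
368^198 = 368^(128+64+4+2) ≡ 1 (mod 397).
Result is 1, so (-29/397) = 1.

1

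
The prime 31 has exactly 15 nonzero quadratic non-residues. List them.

Square k = 1,…,15 (k and 31−k give the same square):
1²=1, 2²=4, 3²=9, 4²=16, 5²=25, 6²≡5, 7²≡18, 8²≡2, 9²≡19, 10²≡7, 11²≡28, 12²≡20, 13²≡14, 14²≡10, 15²≡8 (mod 31).
The residues are {1, 2, 4, 5, 7, 8, 9, 10, 14, 16, 18, 19, 20, 25, 28}; the non-residues are the remaining 15 nonzero classes.

3,6,11,12,13,15,17,21,22,23,24,26,27,29,30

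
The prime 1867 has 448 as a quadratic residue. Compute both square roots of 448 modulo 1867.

495, 1372

Since 1867 ≡ 3 (mod 4), a square root of 448 is 448^((1867+1)/4) = 448^467 mod 1867.
Repeated squaring: 448^2≡935, 448^4≡469, 448^8≡1522, 448^16≡1404, 448^32≡1531, 448^64≡876, 448^128≡39, 448^256≡1521 (mod 1867).
448^467 = 448^(256+128+64+16+2+1) ≡ 1372 (mod 1867).
Check: 1372² = 1882384 ≡ 448 (mod 1867). The two roots are 495 and 1372.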